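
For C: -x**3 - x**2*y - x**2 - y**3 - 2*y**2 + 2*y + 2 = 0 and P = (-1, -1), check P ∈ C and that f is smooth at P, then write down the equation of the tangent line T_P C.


Tangent line at P: -3*x + 2*y - 1 = 0.

Step 1: f(-1, -1) = 0, so P lies on C.
Step 2: partial derivatives
  f_x(x, y) = -3*x**2 - 2*x*y - 2*x, f_y(x, y) = -x**2 - 3*y**2 - 4*y + 2.
  f_x(P) = -3, f_y(P) = 2 (gradient nonzero, so P is smooth).
Step 3: tangent line at P: -3·(x − -1) + 2·(y − -1) = 0.
Expanding: -3*x + 2*y - 1 = 0.


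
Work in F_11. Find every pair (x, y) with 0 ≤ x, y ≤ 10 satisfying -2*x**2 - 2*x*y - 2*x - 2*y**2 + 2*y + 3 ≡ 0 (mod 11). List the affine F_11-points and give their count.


Affine F_11-points: {(1, 4), (1, 7), (2, 3), (2, 7), (4, 9), (4, 10), (5, 3), (5, 4), (7, 6), (7, 10), (8, 6), (8, 9)}; count = 12.

For each of the 121 pairs (x, y) ∈ F_11², evaluate f(x, y) mod 11. Record the zeros.
  x = 0: [0↦3, 1↦3, 2↦10, 3↦2, 4↦1, 5↦7, 6↦9, 7↦7, 8↦1, 9↦2, 10↦10]  zeros at y ∈ ∅
  x = 1: [0↦10, 1↦8, 2↦2, 3↦3, 4↦0, 5↦4, 6↦4, 7↦0, 8↦3, 9↦2, 10↦8]  zeros at y ∈ {4, 7}
  x = 2: [0↦2, 1↦9, 2↦1, 3↦0, 4↦6, 5↦8, 6↦6, 7↦0, 8↦1, 9↦9, 10↦2]  zeros at y ∈ {3, 7}
  x = 3: [0↦1, 1↦6, 2↦7, 3↦4, 4↦8, 5↦8, 6↦4, 7↦7, 8↦6, 9↦1, 10↦3]  zeros at y ∈ ∅
  x = 4: [0↦7, 1↦10, 2↦9, 3↦4, 4↦6, 5↦4, 6↦9, 7↦10, 8↦7, 9↦0, 10↦0]  zeros at y ∈ {9, 10}
  x = 5: [0↦9, 1↦10, 2↦7, 3↦0, 4↦0, 5↦7, 6↦10, 7↦9, 8↦4, 9↦6, 10↦4]  zeros at y ∈ {3, 4}
  x = 6: [0↦7, 1↦6, 2↦1, 3↦3, 4↦1, 5↦6, 6↦7, 7↦4, 8↦8, 9↦8, 10↦4]  zeros at y ∈ ∅
  x = 7: [0↦1, 1↦9, 2↦2, 3↦2, 4↦9, 5↦1, 6↦0, 7↦6, 8↦8, 9↦6, 10↦0]  zeros at y ∈ {6, 10}
  x = 8: [0↦2, 1↦8, 2↦10, 3↦8, 4↦2, 5↦3, 6↦0, 7↦4, 8↦4, 9↦0, 10↦3]  zeros at y ∈ {6, 9}
  x = 9: [0↦10, 1↦3, 2↦3, 3↦10, 4↦2, 5↦1, 6↦7, 7↦9, 8↦7, 9↦1, 10↦2]  zeros at y ∈ ∅
  x = 10: [0↦3, 1↦5, 2↦3, 3↦8, 4↦9, 5↦6, 6↦10, 7↦10, 8↦6, 9↦9, 10↦8]  zeros at y ∈ ∅
Collecting zeros: affine points = {(1, 4), (1, 7), (2, 3), (2, 7), (4, 9), (4, 10), (5, 3), (5, 4), (7, 6), (7, 10), (8, 6), (8, 9)}.
Total count |C(F_11)_aff| = 12.


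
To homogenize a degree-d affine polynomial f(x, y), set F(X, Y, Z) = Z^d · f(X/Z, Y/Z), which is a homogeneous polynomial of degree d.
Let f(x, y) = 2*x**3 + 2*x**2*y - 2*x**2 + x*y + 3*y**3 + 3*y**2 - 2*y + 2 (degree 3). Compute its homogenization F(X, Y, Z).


F(X, Y, Z) = 2*X**3 + 2*X**2*Y - 2*X**2*Z + X*Y*Z + 3*Y**3 + 3*Y**2*Z - 2*Y*Z**2 + 2*Z**3

deg(f) = 3.
Substitute x = X/Z, y = Y/Z into f, then multiply by Z^3.
  monomial 2·x^3·y^0 ↦ 2·X^3·Y^0·Z^0.
  monomial 2·x^2·y^1 ↦ 2·X^2·Y^1·Z^0.
  monomial -2·x^2·y^0 ↦ -2·X^2·Y^0·Z^1.
  monomial 1·x^1·y^1 ↦ 1·X^1·Y^1·Z^1.
  monomial 3·x^0·y^3 ↦ 3·X^0·Y^3·Z^0.
  monomial 3·x^0·y^2 ↦ 3·X^0·Y^2·Z^1.
  monomial -2·x^0·y^1 ↦ -2·X^0·Y^1·Z^2.
  monomial 2·x^0·y^0 ↦ 2·X^0·Y^0·Z^3.
Collecting: F(X, Y, Z) = 2*X**3 + 2*X**2*Y - 2*X**2*Z + X*Y*Z + 3*Y**3 + 3*Y**2*Z - 2*Y*Z**2 + 2*Z**3.


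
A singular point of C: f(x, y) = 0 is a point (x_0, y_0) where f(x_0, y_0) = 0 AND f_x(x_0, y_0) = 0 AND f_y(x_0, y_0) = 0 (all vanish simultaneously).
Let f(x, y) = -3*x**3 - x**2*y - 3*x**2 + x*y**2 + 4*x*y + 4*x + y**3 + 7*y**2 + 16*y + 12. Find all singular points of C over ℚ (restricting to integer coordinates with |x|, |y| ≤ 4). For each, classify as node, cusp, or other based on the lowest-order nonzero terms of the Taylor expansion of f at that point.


Singular points: {(0, -2)}; classification: node.

Compute partial derivatives:
  f_x = -9*x**2 - 2*x*y - 6*x + y**2 + 4*y + 4.
  f_y = -x**2 + 2*x*y + 4*x + 3*y**2 + 14*y + 16.
Scan x_0 ∈ {−4, ..., 4}. For each x_0, f_y(x_0, y) is a polynomial in y; find its integer roots y ∈ {−4, ..., 4}, then test f_x and f at those candidates.
  x = -4: f_y(-4, y) = 3*y**2 + 6*y - 16; no integer root y with |y| ≤ 4.
  x = -3: f_y(-3, y) = 3*y**2 + 8*y - 5; no integer root y with |y| ≤ 4.
  x = -2: f_y(-2, y) = 3*y**2 + 10*y + 4; no integer root y with |y| ≤ 4.
  x = -1: f_y(-1, y) = 3*y**2 + 12*y + 11; no integer root y with |y| ≤ 4.
  x = 0: f_y(0, y) = 3*y**2 + 14*y + 16; vanishes at y ∈ {-2}. (0, -2): f_x = 0, f = 0 — SINGULAR.
  x = 1: f_y(1, y) = 3*y**2 + 16*y + 19; no integer root y with |y| ≤ 4.
  x = 2: f_y(2, y) = 3*y**2 + 18*y + 20; no integer root y with |y| ≤ 4.
  x = 3: f_y(3, y) = 3*y**2 + 20*y + 19; no integer root y with |y| ≤ 4.
  x = 4: f_y(4, y) = 3*y**2 + 22*y + 16; no integer root y with |y| ≤ 4.
Only singular point on the grid: (0, -2).
Classify: substitute x = 0 + u, y = -2 + v and expand: f = -3*u**3 - u**2*v - u**2 + u*v**2 + v**3 + v**2.
No constant or linear terms (consistent with a singular point). Quadratic part: -u**2 + v**2. Cubic part: -3*u**3 - u**2*v + u*v**2 + v**3.
The quadratic part v**2 - u**2 = (v − u)(v + u) splits into two distinct linear factors, so there are two distinct tangent lines y − -2 = ±(x − 0) — this is a node (ordinary double point).
Classification: node.


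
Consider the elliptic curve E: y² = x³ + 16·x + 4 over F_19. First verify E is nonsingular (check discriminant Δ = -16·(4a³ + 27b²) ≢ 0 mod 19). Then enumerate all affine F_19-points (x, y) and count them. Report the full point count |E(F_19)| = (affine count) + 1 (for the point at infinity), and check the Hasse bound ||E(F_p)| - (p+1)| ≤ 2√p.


Affine points = {(0, 2), (0, 17), (2, 5), (2, 14), (5, 0), (8, 6), (8, 13), (10, 9), (10, 10), (12, 9), (12, 10), (15, 3), (15, 16), (16, 9), (16, 10), (18, 5), (18, 14)}; affine count = 17; |E(F_19)| = 18.

Discriminant check: Δ ∝ 4a³ + 27b² = 4·16³ + 27·4² = 4·4096 + 27·16 ≡ 1 (mod 19). Nonzero ⇒ E is nonsingular.
For each x ∈ F_19, compute rhs = x³ + 16·x + 4 mod 19, then count y ∈ F_19 with y² ≡ rhs.
  x = 0: rhs = 4, matching y values: 2, 17 (2 points).
  x = 1: rhs = 2, matching y values: none (0 points).
  x = 2: rhs = 6, matching y values: 5, 14 (2 points).
  x = 3: rhs = 3, matching y values: none (0 points).
  x = 4: rhs = 18, matching y values: none (0 points).
  x = 5: rhs = 0, matching y values: 0 (1 points).
  x = 6: rhs = 12, matching y values: none (0 points).
  x = 7: rhs = 3, matching y values: none (0 points).
  x = 8: rhs = 17, matching y values: 6, 13 (2 points).
  x = 9: rhs = 3, matching y values: none (0 points).
  x = 10: rhs = 5, matching y values: 9, 10 (2 points).
  x = 11: rhs = 10, matching y values: none (0 points).
  x = 12: rhs = 5, matching y values: 9, 10 (2 points).
  x = 13: rhs = 15, matching y values: none (0 points).
  x = 14: rhs = 8, matching y values: none (0 points).
  x = 15: rhs = 9, matching y values: 3, 16 (2 points).
  x = 16: rhs = 5, matching y values: 9, 10 (2 points).
  x = 17: rhs = 2, matching y values: none (0 points).
  x = 18: rhs = 6, matching y values: 5, 14 (2 points).
Total affine count: 17.
Full point count |E(F_19)| = 17 + 1 = 18.
Hasse bound: |18 − (19+1)| = |-2| = 2 ≤ 2√19 ≈ 8.7178 ✓.


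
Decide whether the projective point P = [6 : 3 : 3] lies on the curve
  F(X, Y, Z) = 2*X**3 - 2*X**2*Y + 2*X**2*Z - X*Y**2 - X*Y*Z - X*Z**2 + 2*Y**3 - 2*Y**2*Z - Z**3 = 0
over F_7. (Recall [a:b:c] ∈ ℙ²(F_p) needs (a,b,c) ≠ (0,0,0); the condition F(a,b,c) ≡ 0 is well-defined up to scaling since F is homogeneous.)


F(6,3,3) ≡ 5 (mod 7); P is NOT on the curve.

Evaluate F(6, 3, 3) term-by-term (mod 7).
  2*X**3 ↦ 2·216·1·1 = 432
  -2*X**2*Y ↦ -2·36·3·1 = -216
  2*X**2*Z ↦ 2·36·1·3 = 216
  -X*Y**2 ↦ -1·6·9·1 = -54
  -X*Y*Z ↦ -1·6·3·3 = -54
  -X*Z**2 ↦ -1·6·1·9 = -54
  2*Y**3 ↦ 2·1·27·1 = 54
  -2*Y**2*Z ↦ -2·1·9·3 = -54
  -Z**3 ↦ -1·1·1·27 = -27
Sum: F(6, 3, 3) = (432) + (-216) + (216) + (-54) + (-54) + (-54) + (54) + (-54) + (-27) = 243.
Reducing mod 7: 243 ≡ 5 (mod 7).
Since F(a, b, c) ≡ 5 ≠ 0 (mod 7), P does NOT lie on the curve.


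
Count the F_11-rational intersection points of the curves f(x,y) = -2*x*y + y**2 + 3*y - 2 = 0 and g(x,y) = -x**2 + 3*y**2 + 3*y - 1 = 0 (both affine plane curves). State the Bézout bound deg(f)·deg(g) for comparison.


Common zeros: ∅; count = 0; Bézout bound = 4.

deg(f) = 2, deg(g) = 2, so Bézout bound = 4.
Scan x ∈ F_11. For each x, list the y ∈ F_11 with f(x, y) ≡ 0 and those with g(x, y) ≡ 0 (mod 11); the common zeros in that column are the intersection.
  x = 0: f ≡ 0 at y ∈ ∅; g ≡ 0 at y ∈ ∅; common: ∅.
  x = 1: f ≡ 0 at y ∈ {1, 9}; g ≡ 0 at y ∈ {5}; common: ∅.
  x = 2: f ≡ 0 at y ∈ {2, 10}; g ≡ 0 at y ∈ {4, 6}; common: ∅.
  x = 3: f ≡ 0 at y ∈ ∅; g ≡ 0 at y ∈ ∅; common: ∅.
  x = 4: f ≡ 0 at y ∈ {8}; g ≡ 0 at y ∈ {1, 9}; common: ∅.
  x = 5: f ≡ 0 at y ∈ ∅; g ≡ 0 at y ∈ ∅; common: ∅.
  x = 6: f ≡ 0 at y ∈ {4, 5}; g ≡ 0 at y ∈ ∅; common: ∅.
  x = 7: f ≡ 0 at y ∈ ∅; g ≡ 0 at y ∈ {1, 9}; common: ∅.
  x = 8: f ≡ 0 at y ∈ {6, 7}; g ≡ 0 at y ∈ ∅; common: ∅.
  x = 9: f ≡ 0 at y ∈ ∅; g ≡ 0 at y ∈ {4, 6}; common: ∅.
  x = 10: f ≡ 0 at y ∈ {3}; g ≡ 0 at y ∈ {5}; common: ∅.
Collecting: common zeros = ∅, so the count is 0.
Comparison with the Bézout bound: 0 ≤ 4 = deg(f)·deg(g), as expected for curves with no common component (the affine F_11-count falls short of the bound because intersections may lie at infinity, over extension fields, or carry multiplicity).


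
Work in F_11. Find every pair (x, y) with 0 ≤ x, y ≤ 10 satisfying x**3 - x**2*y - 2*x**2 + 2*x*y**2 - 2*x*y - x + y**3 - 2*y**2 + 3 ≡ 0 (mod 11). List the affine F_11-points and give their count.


Affine F_11-points: {(0, 10), (2, 3), (3, 4), (4, 6), (6, 6), (6, 7), (6, 10), (7, 3), (7, 9), (9, 0), (9, 6)}; count = 11.

For each of the 121 pairs (x, y) ∈ F_11², evaluate f(x, y) mod 11. Record the zeros.
  x = 0: [0↦3, 1↦2, 2↦3, 3↦1, 4↦2, 5↦1, 6↦4, 7↦6, 8↦2, 9↦9, 10↦0]  zeros at y ∈ {10}
  x = 1: [0↦1, 1↦10, 2↦3, 3↦8, 4↦9, 5↦1, 6↦1, 7↦4, 8↦5, 9↦10, 10↦3]  zeros at y ∈ ∅
  x = 2: [0↦1, 1↦7, 2↦1, 3↦0, 4↦10, 5↦4, 6↦10, 7↦1, 8↦5, 9↦6, 10↦10]  zeros at y ∈ {3}
  x = 3: [0↦9, 1↦10, 2↦3, 3↦5, 4↦0, 5↦5, 6↦4, 7↦3, 8↦8, 9↦3, 10↦5]  zeros at y ∈ {4}
  x = 4: [0↦9, 1↦3, 2↦4, 3↦7, 4↦7, 5↦10, 6↦0, 7↦5, 8↦9, 9↦7, 10↦5]  zeros at y ∈ {6}
  x = 5: [0↦7, 1↦3, 2↦10, 3↦1, 4↦4, 5↦3, 6↦4, 7↦2, 8↦3, 9↦2, 10↦5]  zeros at y ∈ ∅
  x = 6: [0↦9, 1↦5, 2↦5, 3↦4, 4↦8, 5↦1, 6↦0, 7↦0, 8↦7, 9↦5, 10↦0]  zeros at y ∈ {6, 7, 10}
  x = 7: [0↦10, 1↦4, 2↦6, 3↦0, 4↦3, 5↦10, 6↦5, 7↦5, 8↦5, 9↦0, 10↦7]  zeros at y ∈ {3, 9}
  x = 8: [0↦5, 1↦6, 2↦8, 3↦6, 4↦6, 5↦3, 6↦3, 7↦1, 8↦3, 9↦4, 10↦10]  zeros at y ∈ ∅
  x = 9: [0↦0, 1↦6, 2↦6, 3↦6, 4↦1, 5↦8, 6↦0, 7↦5, 8↦7, 9↦1, 10↦4]  zeros at y ∈ {0, 6}
  x = 10: [0↦1, 1↦10, 2↦6, 3↦6, 4↦5, 5↦9, 6↦2, 7↦1, 8↦1, 9↦8, 10↦6]  zeros at y ∈ ∅
Collecting zeros: affine points = {(0, 10), (2, 3), (3, 4), (4, 6), (6, 6), (6, 7), (6, 10), (7, 3), (7, 9), (9, 0), (9, 6)}.
Total count |C(F_11)_aff| = 11.


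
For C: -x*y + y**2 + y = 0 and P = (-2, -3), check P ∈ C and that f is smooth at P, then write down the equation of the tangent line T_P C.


Tangent line at P: 3*x - 3*y - 3 = 0.

Step 1: f(-2, -3) = 0, so P lies on C.
Step 2: partial derivatives
  f_x(x, y) = -y, f_y(x, y) = -x + 2*y + 1.
  f_x(P) = 3, f_y(P) = -3 (gradient nonzero, so P is smooth).
Step 3: tangent line at P: 3·(x − -2) + -3·(y − -3) = 0.
Expanding: 3*x - 3*y - 3 = 0.


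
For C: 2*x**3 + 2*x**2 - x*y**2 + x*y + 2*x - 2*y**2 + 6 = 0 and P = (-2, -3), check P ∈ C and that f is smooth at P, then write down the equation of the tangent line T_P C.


Tangent line at P: 6*x - 2*y + 6 = 0.

Step 1: f(-2, -3) = 0, so P lies on C.
Step 2: partial derivatives
  f_x(x, y) = 6*x**2 + 4*x - y**2 + y + 2, f_y(x, y) = -2*x*y + x - 4*y.
  f_x(P) = 6, f_y(P) = -2 (gradient nonzero, so P is smooth).
Step 3: tangent line at P: 6·(x − -2) + -2·(y − -3) = 0.
Expanding: 6*x - 2*y + 6 = 0.


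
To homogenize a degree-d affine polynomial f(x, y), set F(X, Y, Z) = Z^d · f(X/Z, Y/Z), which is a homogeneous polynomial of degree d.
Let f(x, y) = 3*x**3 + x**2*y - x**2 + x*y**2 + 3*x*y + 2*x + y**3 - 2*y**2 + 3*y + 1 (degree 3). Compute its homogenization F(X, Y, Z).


F(X, Y, Z) = 3*X**3 + X**2*Y - X**2*Z + X*Y**2 + 3*X*Y*Z + 2*X*Z**2 + Y**3 - 2*Y**2*Z + 3*Y*Z**2 + Z**3

deg(f) = 3.
Substitute x = X/Z, y = Y/Z into f, then multiply by Z^3.
  monomial 3·x^3·y^0 ↦ 3·X^3·Y^0·Z^0.
  monomial 1·x^2·y^1 ↦ 1·X^2·Y^1·Z^0.
  monomial -1·x^2·y^0 ↦ -1·X^2·Y^0·Z^1.
  monomial 1·x^1·y^2 ↦ 1·X^1·Y^2·Z^0.
  monomial 3·x^1·y^1 ↦ 3·X^1·Y^1·Z^1.
  monomial 2·x^1·y^0 ↦ 2·X^1·Y^0·Z^2.
  monomial 1·x^0·y^3 ↦ 1·X^0·Y^3·Z^0.
  monomial -2·x^0·y^2 ↦ -2·X^0·Y^2·Z^1.
  monomial 3·x^0·y^1 ↦ 3·X^0·Y^1·Z^2.
  monomial 1·x^0·y^0 ↦ 1·X^0·Y^0·Z^3.
Collecting: F(X, Y, Z) = 3*X**3 + X**2*Y - X**2*Z + X*Y**2 + 3*X*Y*Z + 2*X*Z**2 + Y**3 - 2*Y**2*Z + 3*Y*Z**2 + Z**3.


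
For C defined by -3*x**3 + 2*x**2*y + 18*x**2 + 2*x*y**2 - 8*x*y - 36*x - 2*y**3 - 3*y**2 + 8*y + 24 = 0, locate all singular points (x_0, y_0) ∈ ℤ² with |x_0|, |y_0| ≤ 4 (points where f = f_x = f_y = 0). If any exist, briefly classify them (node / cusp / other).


Singular points: {(2, 0)}; classification: cusp.

Compute partial derivatives:
  f_x = -9*x**2 + 4*x*y + 36*x + 2*y**2 - 8*y - 36.
  f_y = 2*x**2 + 4*x*y - 8*x - 6*y**2 - 6*y + 8.
Scan x_0 ∈ {−4, ..., 4}. For each x_0, f_y(x_0, y) is a polynomial in y; find its integer roots y ∈ {−4, ..., 4}, then test f_x and f at those candidates.
  x = -4: f_y(-4, y) = -6*y**2 - 22*y + 72; no integer root y with |y| ≤ 4.
  x = -3: f_y(-3, y) = -6*y**2 - 18*y + 50; no integer root y with |y| ≤ 4.
  x = -2: f_y(-2, y) = -6*y**2 - 14*y + 32; no integer root y with |y| ≤ 4.
  x = -1: f_y(-1, y) = -6*y**2 - 10*y + 18; no integer root y with |y| ≤ 4.
  x = 0: f_y(0, y) = -6*y**2 - 6*y + 8; no integer root y with |y| ≤ 4.
  x = 1: f_y(1, y) = -6*y**2 - 2*y + 2; no integer root y with |y| ≤ 4.
  x = 2: f_y(2, y) = -6*y**2 + 2*y; vanishes at y ∈ {0}. (2, 0): f_x = 0, f = 0 — SINGULAR.
  x = 3: f_y(3, y) = -6*y**2 + 6*y + 2; no integer root y with |y| ≤ 4.
  x = 4: f_y(4, y) = -6*y**2 + 10*y + 8; no integer root y with |y| ≤ 4.
Only singular point on the grid: (2, 0).
Classify: substitute x = 2 + u, y = 0 + v and expand: f = -3*u**3 + 2*u**2*v + 2*u*v**2 - 2*v**3 + v**2.
No constant or linear terms (consistent with a singular point). Quadratic part: v**2. Cubic part: -3*u**3 + 2*u**2*v + 2*u*v**2 - 2*v**3.
The quadratic part v**2 is a perfect square, so there is a single (double) tangent line v = 0, i.e. y = 0. Restricting the cubic part to that line (v = 0) leaves -3*u**3 ≠ 0, so f is not divisible by v and the branch is v² ≈ 3*u**3 to lowest order — this is a cusp.
Classification: cusp.


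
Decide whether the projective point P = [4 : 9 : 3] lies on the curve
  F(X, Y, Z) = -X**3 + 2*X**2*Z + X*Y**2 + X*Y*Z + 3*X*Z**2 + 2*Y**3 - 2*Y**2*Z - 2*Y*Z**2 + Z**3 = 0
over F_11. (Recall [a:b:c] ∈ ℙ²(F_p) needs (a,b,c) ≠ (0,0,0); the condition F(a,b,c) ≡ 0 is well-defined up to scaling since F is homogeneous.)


F(4,9,3) ≡ 1 (mod 11); P is NOT on the curve.

Evaluate F(4, 9, 3) term-by-term (mod 11).
  -X**3 ↦ -1·64·1·1 = -64
  2*X**2*Z ↦ 2·16·1·3 = 96
  X*Y**2 ↦ 1·4·81·1 = 324
  X*Y*Z ↦ 1·4·9·3 = 108
  3*X*Z**2 ↦ 3·4·1·9 = 108
  2*Y**3 ↦ 2·1·729·1 = 1458
  -2*Y**2*Z ↦ -2·1·81·3 = -486
  -2*Y*Z**2 ↦ -2·1·9·9 = -162
  Z**3 ↦ 1·1·1·27 = 27
Sum: F(4, 9, 3) = (-64) + (96) + (324) + (108) + (108) + (1458) + (-486) + (-162) + (27) = 1409.
Reducing mod 11: 1409 ≡ 1 (mod 11).
Since F(a, b, c) ≡ 1 ≠ 0 (mod 11), P does NOT lie on the curve.


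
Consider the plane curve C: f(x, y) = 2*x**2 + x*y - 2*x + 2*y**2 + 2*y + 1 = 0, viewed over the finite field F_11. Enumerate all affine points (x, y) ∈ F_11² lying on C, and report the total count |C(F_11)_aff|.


Affine F_11-points: {(1, 5), (1, 10), (2, 1), (2, 8), (3, 5), (3, 9), (4, 1), (4, 7), (6, 8), (6, 10), (10, 7), (10, 9)}; count = 12.

For each of the 121 pairs (x, y) ∈ F_11², evaluate f(x, y) mod 11. Record the zeros.
  x = 0: [0↦1, 1↦5, 2↦2, 3↦3, 4↦8, 5↦6, 6↦8, 7↦3, 8↦2, 9↦5, 10↦1]  zeros at y ∈ ∅
  x = 1: [0↦1, 1↦6, 2↦4, 3↦6, 4↦1, 5↦0, 6↦3, 7↦10, 8↦10, 9↦3, 10↦0]  zeros at y ∈ {5, 10}
  x = 2: [0↦5, 1↦0, 2↦10, 3↦2, 4↦9, 5↦9, 6↦2, 7↦10, 8↦0, 9↦5, 10↦3]  zeros at y ∈ {1, 8}
  x = 3: [0↦2, 1↦9, 2↦9, 3↦2, 4↦10, 5↦0, 6↦5, 7↦3, 8↦5, 9↦0, 10↦10]  zeros at y ∈ {5, 9}
  x = 4: [0↦3, 1↦0, 2↦1, 3↦6, 4↦4, 5↦6, 6↦1, 7↦0, 8↦3, 9↦10, 10↦10]  zeros at y ∈ {1, 7}
  x = 5: [0↦8, 1↦6, 2↦8, 3↦3, 4↦2, 5↦5, 6↦1, 7↦1, 8↦5, 9↦2, 10↦3]  zeros at y ∈ ∅
  x = 6: [0↦6, 1↦5, 2↦8, 3↦4, 4↦4, 5↦8, 6↦5, 7↦6, 8↦0, 9↦9, 10↦0]  zeros at y ∈ {8, 10}
  x = 7: [0↦8, 1↦8, 2↦1, 3↦9, 4↦10, 5↦4, 6↦2, 7↦4, 8↦10, 9↦9, 10↦1]  zeros at y ∈ ∅
  x = 8: [0↦3, 1↦4, 2↦9, 3↦7, 4↦9, 5↦4, 6↦3, 7↦6, 8↦2, 9↦2, 10↦6]  zeros at y ∈ ∅
  x = 9: [0↦2, 1↦4, 2↦10, 3↦9, 4↦1, 5↦8, 6↦8, 7↦1, 8↦9, 9↦10, 10↦4]  zeros at y ∈ ∅
  x = 10: [0↦5, 1↦8, 2↦4, 3↦4, 4↦8, 5↦5, 6↦6, 7↦0, 8↦9, 9↦0, 10↦6]  zeros at y ∈ {7, 9}
Collecting zeros: affine points = {(1, 5), (1, 10), (2, 1), (2, 8), (3, 5), (3, 9), (4, 1), (4, 7), (6, 8), (6, 10), (10, 7), (10, 9)}.
Total count |C(F_11)_aff| = 12.


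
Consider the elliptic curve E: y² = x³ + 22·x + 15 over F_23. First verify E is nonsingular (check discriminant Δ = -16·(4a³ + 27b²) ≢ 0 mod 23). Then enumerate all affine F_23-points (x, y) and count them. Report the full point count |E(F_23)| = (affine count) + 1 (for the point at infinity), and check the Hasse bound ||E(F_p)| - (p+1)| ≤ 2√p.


Affine points = {(3, 4), (3, 19), (4, 11), (4, 12), (6, 8), (6, 15), (7, 11), (7, 12), (8, 6), (8, 17), (10, 4), (10, 19), (11, 1), (11, 22), (12, 11), (12, 12), (14, 10), (14, 13), (16, 1), (16, 22), (17, 9), (17, 14), (19, 1), (19, 22), (21, 3), (21, 20)}; affine count = 26; |E(F_23)| = 27.

Discriminant check: Δ ∝ 4a³ + 27b² = 4·22³ + 27·15² = 4·10648 + 27·225 ≡ 22 (mod 23). Nonzero ⇒ E is nonsingular.
For each x ∈ F_23, compute rhs = x³ + 22·x + 15 mod 23, then count y ∈ F_23 with y² ≡ rhs.
  x = 0: rhs = 15, matching y values: none (0 points).
  x = 1: rhs = 15, matching y values: none (0 points).
  x = 2: rhs = 21, matching y values: none (0 points).
  x = 3: rhs = 16, matching y values: 4, 19 (2 points).
  x = 4: rhs = 6, matching y values: 11, 12 (2 points).
  x = 5: rhs = 20, matching y values: none (0 points).
  x = 6: rhs = 18, matching y values: 8, 15 (2 points).
  x = 7: rhs = 6, matching y values: 11, 12 (2 points).
  x = 8: rhs = 13, matching y values: 6, 17 (2 points).
  x = 9: rhs = 22, matching y values: none (0 points).
  x = 10: rhs = 16, matching y values: 4, 19 (2 points).
  x = 11: rhs = 1, matching y values: 1, 22 (2 points).
  x = 12: rhs = 6, matching y values: 11, 12 (2 points).
  x = 13: rhs = 14, matching y values: none (0 points).
  x = 14: rhs = 8, matching y values: 10, 13 (2 points).
  x = 15: rhs = 17, matching y values: none (0 points).
  x = 16: rhs = 1, matching y values: 1, 22 (2 points).
  x = 17: rhs = 12, matching y values: 9, 14 (2 points).
  x = 18: rhs = 10, matching y values: none (0 points).
  x = 19: rhs = 1, matching y values: 1, 22 (2 points).
  x = 20: rhs = 14, matching y values: none (0 points).
  x = 21: rhs = 9, matching y values: 3, 20 (2 points).
  x = 22: rhs = 15, matching y values: none (0 points).
Total affine count: 26.
Full point count |E(F_23)| = 26 + 1 = 27.
Hasse bound: |27 − (23+1)| = |3| = 3 ≤ 2√23 ≈ 9.5917 ✓.


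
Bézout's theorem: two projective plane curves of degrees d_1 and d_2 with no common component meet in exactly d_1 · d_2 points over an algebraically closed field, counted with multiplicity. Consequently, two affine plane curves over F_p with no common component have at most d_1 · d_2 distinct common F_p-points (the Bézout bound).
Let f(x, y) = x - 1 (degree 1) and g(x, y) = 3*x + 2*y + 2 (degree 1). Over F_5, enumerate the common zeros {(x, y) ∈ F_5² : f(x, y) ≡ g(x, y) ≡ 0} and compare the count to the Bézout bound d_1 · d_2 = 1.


Common zeros: {(1, 0)}; count = 1; Bézout bound = 1.

deg(f) = 1, deg(g) = 1, so Bézout bound = 1.
Scan x ∈ F_5. For each x, list the y ∈ F_5 with f(x, y) ≡ 0 and those with g(x, y) ≡ 0 (mod 5); the common zeros in that column are the intersection.
  x = 0: f ≡ 0 at y ∈ ∅; g ≡ 0 at y ∈ {4}; common: ∅.
  x = 1: f ≡ 0 at y ∈ {0, 1, 2, 3, 4}; g ≡ 0 at y ∈ {0}; common: {0}.
  x = 2: f ≡ 0 at y ∈ ∅; g ≡ 0 at y ∈ {1}; common: ∅.
  x = 3: f ≡ 0 at y ∈ ∅; g ≡ 0 at y ∈ {2}; common: ∅.
  x = 4: f ≡ 0 at y ∈ ∅; g ≡ 0 at y ∈ {3}; common: ∅.
Collecting: common zeros = {(1, 0)}, so the count is 1.
Comparison with the Bézout bound: 1 ≤ 1 = deg(f)·deg(g), as expected for curves with no common component (the bound is attained).


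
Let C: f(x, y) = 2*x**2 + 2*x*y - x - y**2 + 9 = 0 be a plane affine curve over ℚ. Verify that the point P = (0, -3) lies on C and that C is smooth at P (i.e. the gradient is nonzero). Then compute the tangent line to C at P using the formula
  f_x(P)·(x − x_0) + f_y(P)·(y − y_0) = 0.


Tangent line at P: -7*x + 6*y + 18 = 0.

Step 1: f(0, -3) = 0, so P lies on C.
Step 2: partial derivatives
  f_x(x, y) = 4*x + 2*y - 1, f_y(x, y) = 2*x - 2*y.
  f_x(P) = -7, f_y(P) = 6 (gradient nonzero, so P is smooth).
Step 3: tangent line at P: -7·(x − 0) + 6·(y − -3) = 0.
Expanding: -7*x + 6*y + 18 = 0.


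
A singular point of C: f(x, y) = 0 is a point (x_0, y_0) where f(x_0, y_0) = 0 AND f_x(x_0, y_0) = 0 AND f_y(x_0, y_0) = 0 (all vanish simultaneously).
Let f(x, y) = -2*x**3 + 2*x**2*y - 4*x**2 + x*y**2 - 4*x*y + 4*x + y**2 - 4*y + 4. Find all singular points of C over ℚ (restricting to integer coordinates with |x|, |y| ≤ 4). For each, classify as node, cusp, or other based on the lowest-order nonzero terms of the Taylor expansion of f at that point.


Singular points: {(0, 2)}; classification: cusp.

Compute partial derivatives:
  f_x = -6*x**2 + 4*x*y - 8*x + y**2 - 4*y + 4.
  f_y = 2*x**2 + 2*x*y - 4*x + 2*y - 4.
Scan x_0 ∈ {−4, ..., 4}. For each x_0, f_y(x_0, y) is a polynomial in y; find its integer roots y ∈ {−4, ..., 4}, then test f_x and f at those candidates.
  x = -4: f_y(-4, y) = 44 - 6*y; no integer root y with |y| ≤ 4.
  x = -3: f_y(-3, y) = 26 - 4*y; no integer root y with |y| ≤ 4.
  x = -2: f_y(-2, y) = 12 - 2*y; no integer root y with |y| ≤ 4.
  x = -1: f_y(-1, y) = 2; no integer root y with |y| ≤ 4.
  x = 0: f_y(0, y) = 2*y - 4; vanishes at y ∈ {2}. (0, 2): f_x = 0, f = 0 — SINGULAR.
  x = 1: f_y(1, y) = 4*y - 6; no integer root y with |y| ≤ 4.
  x = 2: f_y(2, y) = 6*y - 4; no integer root y with |y| ≤ 4.
  x = 3: f_y(3, y) = 8*y + 2; no integer root y with |y| ≤ 4.
  x = 4: f_y(4, y) = 10*y + 12; no integer root y with |y| ≤ 4.
Only singular point on the grid: (0, 2).
Classify: substitute x = 0 + u, y = 2 + v and expand: f = -2*u**3 + 2*u**2*v + u*v**2 + v**2.
No constant or linear terms (consistent with a singular point). Quadratic part: v**2. Cubic part: -2*u**3 + 2*u**2*v + u*v**2.
The quadratic part v**2 is a perfect square, so there is a single (double) tangent line v = 0, i.e. y = 2. Restricting the cubic part to that line (v = 0) leaves -2*u**3 ≠ 0, so f is not divisible by v and the branch is v² ≈ 2*u**3 to lowest order — this is a cusp.
Classification: cusp.


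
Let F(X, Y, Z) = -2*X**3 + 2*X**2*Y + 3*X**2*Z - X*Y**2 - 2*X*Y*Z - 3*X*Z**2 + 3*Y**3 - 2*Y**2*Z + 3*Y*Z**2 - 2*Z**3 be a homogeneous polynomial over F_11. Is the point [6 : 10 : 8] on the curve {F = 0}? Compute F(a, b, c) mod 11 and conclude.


F(6,10,8) ≡ 10 (mod 11); P is NOT on the curve.

Evaluate F(6, 10, 8) term-by-term (mod 11).
  -2*X**3 ↦ -2·216·1·1 = -432
  2*X**2*Y ↦ 2·36·10·1 = 720
  3*X**2*Z ↦ 3·36·1·8 = 864
  -X*Y**2 ↦ -1·6·100·1 = -600
  -2*X*Y*Z ↦ -2·6·10·8 = -960
  -3*X*Z**2 ↦ -3·6·1·64 = -1152
  3*Y**3 ↦ 3·1·1000·1 = 3000
  -2*Y**2*Z ↦ -2·1·100·8 = -1600
  3*Y*Z**2 ↦ 3·1·10·64 = 1920
  -2*Z**3 ↦ -2·1·1·512 = -1024
Sum: F(6, 10, 8) = (-432) + (720) + (864) + (-600) + (-960) + (-1152) + (3000) + (-1600) + (1920) + (-1024) = 736.
Reducing mod 11: 736 ≡ 10 (mod 11).
Since F(a, b, c) ≡ 10 ≠ 0 (mod 11), P does NOT lie on the curve.


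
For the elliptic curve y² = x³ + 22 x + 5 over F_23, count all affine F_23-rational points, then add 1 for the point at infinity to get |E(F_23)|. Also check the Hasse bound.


Affine points = {(3, 11), (3, 12), (6, 10), (6, 13), (8, 7), (8, 16), (9, 9), (9, 14), (10, 11), (10, 12), (13, 2), (13, 21), (17, 5), (17, 18), (18, 0), (20, 2), (20, 21)}; affine count = 17; |E(F_23)| = 18.

Discriminant check: Δ ∝ 4a³ + 27b² = 4·22³ + 27·5² = 4·10648 + 27·25 ≡ 4 (mod 23). Nonzero ⇒ E is nonsingular.
For each x ∈ F_23, compute rhs = x³ + 22·x + 5 mod 23, then count y ∈ F_23 with y² ≡ rhs.
  x = 0: rhs = 5, matching y values: none (0 points).
  x = 1: rhs = 5, matching y values: none (0 points).
  x = 2: rhs = 11, matching y values: none (0 points).
  x = 3: rhs = 6, matching y values: 11, 12 (2 points).
  x = 4: rhs = 19, matching y values: none (0 points).
  x = 5: rhs = 10, matching y values: none (0 points).
  x = 6: rhs = 8, matching y values: 10, 13 (2 points).
  x = 7: rhs = 19, matching y values: none (0 points).
  x = 8: rhs = 3, matching y values: 7, 16 (2 points).
  x = 9: rhs = 12, matching y values: 9, 14 (2 points).
  x = 10: rhs = 6, matching y values: 11, 12 (2 points).
  x = 11: rhs = 14, matching y values: none (0 points).
  x = 12: rhs = 19, matching y values: none (0 points).
  x = 13: rhs = 4, matching y values: 2, 21 (2 points).
  x = 14: rhs = 21, matching y values: none (0 points).
  x = 15: rhs = 7, matching y values: none (0 points).
  x = 16: rhs = 14, matching y values: none (0 points).
  x = 17: rhs = 2, matching y values: 5, 18 (2 points).
  x = 18: rhs = 0, matching y values: 0 (1 points).
  x = 19: rhs = 14, matching y values: none (0 points).
  x = 20: rhs = 4, matching y values: 2, 21 (2 points).
  x = 21: rhs = 22, matching y values: none (0 points).
  x = 22: rhs = 5, matching y values: none (0 points).
Total affine count: 17.
Full point count |E(F_23)| = 17 + 1 = 18.
Hasse bound: |18 − (23+1)| = |-6| = 6 ≤ 2√23 ≈ 9.5917 ✓.


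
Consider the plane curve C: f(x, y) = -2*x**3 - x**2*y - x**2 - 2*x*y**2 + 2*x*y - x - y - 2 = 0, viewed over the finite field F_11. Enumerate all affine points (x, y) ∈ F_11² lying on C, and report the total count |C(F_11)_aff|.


Affine F_11-points: {(0, 9), (3, 6), (3, 8), (4, 7), (5, 1), (5, 4), (10, 0), (10, 2)}; count = 8.

For each of the 121 pairs (x, y) ∈ F_11², evaluate f(x, y) mod 11. Record the zeros.
  x = 0: [0↦9, 1↦8, 2↦7, 3↦6, 4↦5, 5↦4, 6↦3, 7↦2, 8↦1, 9↦0, 10↦10]  zeros at y ∈ {9}
  x = 1: [0↦5, 1↦3, 2↦8, 3↦9, 4↦6, 5↦10, 6↦10, 7↦6, 8↦9, 9↦8, 10↦3]  zeros at y ∈ ∅
  x = 2: [0↦9, 1↦4, 2↦2, 3↦3, 4↦7, 5↦3, 6↦2, 7↦4, 8↦9, 9↦6, 10↦6]  zeros at y ∈ ∅
  x = 3: [0↦9, 1↦10, 2↦10, 3↦9, 4↦7, 5↦4, 6↦0, 7↦6, 8↦0, 9↦4, 10↦7]  zeros at y ∈ {6, 8}
  x = 4: [0↦4, 1↦9, 2↦9, 3↦4, 4↦5, 5↦1, 6↦3, 7↦0, 8↦3, 9↦1, 10↦5]  zeros at y ∈ {7}
  x = 5: [0↦4, 1↦0, 2↦9, 3↦9, 4↦0, 5↦4, 6↦10, 7↦7, 8↦6, 9↦7, 10↦10]  zeros at y ∈ {1, 4}
  x = 6: [0↦8, 1↦4, 2↦9, 3↦1, 4↦2, 5↦1, 6↦9, 7↦4, 8↦8, 9↦10, 10↦10]  zeros at y ∈ ∅
  x = 7: [0↦4, 1↦9, 2↦8, 3↦1, 4↦10, 5↦2, 6↦10, 7↦1, 8↦8, 9↦9, 10↦4]  zeros at y ∈ ∅
  x = 8: [0↦2, 1↦3, 2↦5, 3↦8, 4↦1, 5↦6, 6↦1, 7↦8, 8↦5, 9↦3, 10↦2]  zeros at y ∈ ∅
  x = 9: [0↦1, 1↦7, 2↦10, 3↦10, 4↦7, 5↦1, 6↦3, 7↦2, 8↦9, 9↦2, 10↦3]  zeros at y ∈ ∅
  x = 10: [0↦0, 1↦9, 2↦0, 3↦6, 4↦5, 5↦8, 6↦4, 7↦4, 8↦8, 9↦5, 10↦6]  zeros at y ∈ {0, 2}
Collecting zeros: affine points = {(0, 9), (3, 6), (3, 8), (4, 7), (5, 1), (5, 4), (10, 0), (10, 2)}.
Total count |C(F_11)_aff| = 8.


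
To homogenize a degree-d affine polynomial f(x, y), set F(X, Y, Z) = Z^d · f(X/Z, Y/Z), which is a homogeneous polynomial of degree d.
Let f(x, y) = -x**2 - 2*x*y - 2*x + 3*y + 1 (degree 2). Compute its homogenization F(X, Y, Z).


F(X, Y, Z) = -X**2 - 2*X*Y - 2*X*Z + 3*Y*Z + Z**2

deg(f) = 2.
Substitute x = X/Z, y = Y/Z into f, then multiply by Z^2.
  monomial -1·x^2·y^0 ↦ -1·X^2·Y^0·Z^0.
  monomial -2·x^1·y^1 ↦ -2·X^1·Y^1·Z^0.
  monomial -2·x^1·y^0 ↦ -2·X^1·Y^0·Z^1.
  monomial 3·x^0·y^1 ↦ 3·X^0·Y^1·Z^1.
  monomial 1·x^0·y^0 ↦ 1·X^0·Y^0·Z^2.
Collecting: F(X, Y, Z) = -X**2 - 2*X*Y - 2*X*Z + 3*Y*Z + Z**2.


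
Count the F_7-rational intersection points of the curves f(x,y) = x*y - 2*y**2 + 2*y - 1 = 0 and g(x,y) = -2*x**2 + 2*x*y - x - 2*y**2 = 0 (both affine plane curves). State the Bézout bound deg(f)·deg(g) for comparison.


Common zeros: ∅; count = 0; Bézout bound = 4.

deg(f) = 2, deg(g) = 2, so Bézout bound = 4.
Scan x ∈ F_7. For each x, list the y ∈ F_7 with f(x, y) ≡ 0 and those with g(x, y) ≡ 0 (mod 7); the common zeros in that column are the intersection.
  x = 0: f ≡ 0 at y ∈ ∅; g ≡ 0 at y ∈ {0}; common: ∅.
  x = 1: f ≡ 0 at y ∈ {1, 4}; g ≡ 0 at y ∈ {2, 6}; common: ∅.
  x = 2: f ≡ 0 at y ∈ {3, 6}; g ≡ 0 at y ∈ ∅; common: ∅.
  x = 3: f ≡ 0 at y ∈ ∅; g ≡ 0 at y ∈ {0, 3}; common: ∅.
  x = 4: f ≡ 0 at y ∈ {5}; g ≡ 0 at y ∈ {2}; common: ∅.
  x = 5: f ≡ 0 at y ∈ ∅; g ≡ 0 at y ∈ ∅; common: ∅.
  x = 6: f ≡ 0 at y ∈ {2}; g ≡ 0 at y ∈ ∅; common: ∅.
Collecting: common zeros = ∅, so the count is 0.
Comparison with the Bézout bound: 0 ≤ 4 = deg(f)·deg(g), as expected for curves with no common component (the affine F_7-count falls short of the bound because intersections may lie at infinity, over extension fields, or carry multiplicity).


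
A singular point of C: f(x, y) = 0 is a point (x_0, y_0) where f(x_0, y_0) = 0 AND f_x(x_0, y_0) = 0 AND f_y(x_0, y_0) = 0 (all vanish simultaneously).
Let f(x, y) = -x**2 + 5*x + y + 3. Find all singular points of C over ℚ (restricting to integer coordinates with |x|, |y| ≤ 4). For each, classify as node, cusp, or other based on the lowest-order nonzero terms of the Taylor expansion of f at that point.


No singular points in the scanned grid; C is smooth there.

Compute partial derivatives:
  f_x = 5 - 2*x.
  f_y = 1.
f_y = 1 is a nonzero constant, so f_y never vanishes: no point (x, y) can satisfy f = f_x = f_y = 0. In particular no (x, y) ∈ {−4, ..., 4}² is singular; the curve is smooth.


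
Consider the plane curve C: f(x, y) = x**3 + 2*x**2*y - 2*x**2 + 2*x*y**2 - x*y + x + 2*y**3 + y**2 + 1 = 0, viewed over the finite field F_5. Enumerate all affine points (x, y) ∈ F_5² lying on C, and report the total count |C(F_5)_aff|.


Affine F_5-points: {(0, 4), (1, 3), (2, 3), (2, 4), (3, 3), (4, 2)}; count = 6.

For each of the 25 pairs (x, y) ∈ F_5², evaluate f(x, y) mod 5. Record the zeros.
  x = 0: [0↦1, 1↦4, 2↦1, 3↦4, 4↦0]  zeros at y ∈ {4}
  x = 1: [0↦1, 1↦2, 2↦1, 3↦0, 4↦1]  zeros at y ∈ {3}
  x = 2: [0↦3, 1↦1, 2↦1, 3↦0, 4↦0]  zeros at y ∈ {3, 4}
  x = 3: [0↦3, 1↦2, 2↦2, 3↦0, 4↦3]  zeros at y ∈ {3}
  x = 4: [0↦2, 1↦1, 2↦0, 3↦1, 4↦1]  zeros at y ∈ {2}
Collecting zeros: affine points = {(0, 4), (1, 3), (2, 3), (2, 4), (3, 3), (4, 2)}.
Total count |C(F_5)_aff| = 6.


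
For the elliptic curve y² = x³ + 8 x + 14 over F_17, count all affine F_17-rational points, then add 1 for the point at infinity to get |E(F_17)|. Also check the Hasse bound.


Affine points = {(2, 2), (2, 15), (4, 5), (4, 12), (5, 3), (5, 14), (9, 4), (9, 13), (12, 6), (12, 11)}; affine count = 10; |E(F_17)| = 11.

Discriminant check: Δ ∝ 4a³ + 27b² = 4·8³ + 27·14² = 4·512 + 27·196 ≡ 13 (mod 17). Nonzero ⇒ E is nonsingular.
For each x ∈ F_17, compute rhs = x³ + 8·x + 14 mod 17, then count y ∈ F_17 with y² ≡ rhs.
  x = 0: rhs = 14, matching y values: none (0 points).
  x = 1: rhs = 6, matching y values: none (0 points).
  x = 2: rhs = 4, matching y values: 2, 15 (2 points).
  x = 3: rhs = 14, matching y values: none (0 points).
  x = 4: rhs = 8, matching y values: 5, 12 (2 points).
  x = 5: rhs = 9, matching y values: 3, 14 (2 points).
  x = 6: rhs = 6, matching y values: none (0 points).
  x = 7: rhs = 5, matching y values: none (0 points).
  x = 8: rhs = 12, matching y values: none (0 points).
  x = 9: rhs = 16, matching y values: 4, 13 (2 points).
  x = 10: rhs = 6, matching y values: none (0 points).
  x = 11: rhs = 5, matching y values: none (0 points).
  x = 12: rhs = 2, matching y values: 6, 11 (2 points).
  x = 13: rhs = 3, matching y values: none (0 points).
  x = 14: rhs = 14, matching y values: none (0 points).
  x = 15: rhs = 7, matching y values: none (0 points).
  x = 16: rhs = 5, matching y values: none (0 points).
Total affine count: 10.
Full point count |E(F_17)| = 10 + 1 = 11.
Hasse bound: |11 − (17+1)| = |-7| = 7 ≤ 2√17 ≈ 8.2462 ✓.


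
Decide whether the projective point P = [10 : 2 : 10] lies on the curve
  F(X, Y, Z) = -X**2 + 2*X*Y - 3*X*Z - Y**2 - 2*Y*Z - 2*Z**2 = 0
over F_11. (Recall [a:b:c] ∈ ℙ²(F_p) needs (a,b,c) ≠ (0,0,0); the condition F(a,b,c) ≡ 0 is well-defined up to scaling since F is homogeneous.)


F(10,2,10) ≡ 1 (mod 11); P is NOT on the curve.

Evaluate F(10, 2, 10) term-by-term (mod 11).
  -X**2 ↦ -1·100·1·1 = -100
  2*X*Y ↦ 2·10·2·1 = 40
  -3*X*Z ↦ -3·10·1·10 = -300
  -Y**2 ↦ -1·1·4·1 = -4
  -2*Y*Z ↦ -2·1·2·10 = -40
  -2*Z**2 ↦ -2·1·1·100 = -200
Sum: F(10, 2, 10) = (-100) + (40) + (-300) + (-4) + (-40) + (-200) = -604.
Reducing mod 11: -604 ≡ 1 (mod 11).
Since F(a, b, c) ≡ 1 ≠ 0 (mod 11), P does NOT lie on the curve.


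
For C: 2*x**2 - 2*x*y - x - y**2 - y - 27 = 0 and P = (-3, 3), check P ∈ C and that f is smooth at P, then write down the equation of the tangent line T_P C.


Tangent line at P: -19*x - y - 54 = 0.

Step 1: f(-3, 3) = 0, so P lies on C.
Step 2: partial derivatives
  f_x(x, y) = 4*x - 2*y - 1, f_y(x, y) = -2*x - 2*y - 1.
  f_x(P) = -19, f_y(P) = -1 (gradient nonzero, so P is smooth).
Step 3: tangent line at P: -19·(x − -3) + -1·(y − 3) = 0.
Expanding: -19*x - y - 54 = 0.


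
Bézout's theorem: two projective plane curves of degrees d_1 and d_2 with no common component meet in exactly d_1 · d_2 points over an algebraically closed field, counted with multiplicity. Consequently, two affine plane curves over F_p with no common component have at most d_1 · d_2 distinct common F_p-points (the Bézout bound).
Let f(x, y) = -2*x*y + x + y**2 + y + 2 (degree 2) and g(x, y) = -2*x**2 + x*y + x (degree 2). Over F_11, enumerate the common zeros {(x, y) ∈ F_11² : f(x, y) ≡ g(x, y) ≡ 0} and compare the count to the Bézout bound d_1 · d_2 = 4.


Common zeros: {(0, 4), (0, 6), (9, 6)}; count = 3; Bézout bound = 4.

deg(f) = 2, deg(g) = 2, so Bézout bound = 4.
Scan x ∈ F_11. For each x, list the y ∈ F_11 with f(x, y) ≡ 0 and those with g(x, y) ≡ 0 (mod 11); the common zeros in that column are the intersection.
  x = 0: f ≡ 0 at y ∈ {4, 6}; g ≡ 0 at y ∈ {0, 1, 2, 3, 4, 5, 6, 7, 8, 9, 10}; common: {4, 6}.
  x = 1: f ≡ 0 at y ∈ {6}; g ≡ 0 at y ∈ {1}; common: ∅.
  x = 2: f ≡ 0 at y ∈ {6, 8}; g ≡ 0 at y ∈ {3}; common: ∅.
  x = 3: f ≡ 0 at y ∈ {6, 10}; g ≡ 0 at y ∈ {5}; common: ∅.
  x = 4: f ≡ 0 at y ∈ {1, 6}; g ≡ 0 at y ∈ {7}; common: ∅.
  x = 5: f ≡ 0 at y ∈ {3, 6}; g ≡ 0 at y ∈ {9}; common: ∅.
  x = 6: f ≡ 0 at y ∈ {5, 6}; g ≡ 0 at y ∈ {0}; common: ∅.
  x = 7: f ≡ 0 at y ∈ {6, 7}; g ≡ 0 at y ∈ {2}; common: ∅.
  x = 8: f ≡ 0 at y ∈ {6, 9}; g ≡ 0 at y ∈ {4}; common: ∅.
  x = 9: f ≡ 0 at y ∈ {0, 6}; g ≡ 0 at y ∈ {6}; common: {6}.
  x = 10: f ≡ 0 at y ∈ {2, 6}; g ≡ 0 at y ∈ {8}; common: ∅.
Collecting: common zeros = {(0, 4), (0, 6), (9, 6)}, so the count is 3.
Comparison with the Bézout bound: 3 ≤ 4 = deg(f)·deg(g), as expected for curves with no common component (the affine F_11-count falls short of the bound because intersections may lie at infinity, over extension fields, or carry multiplicity).


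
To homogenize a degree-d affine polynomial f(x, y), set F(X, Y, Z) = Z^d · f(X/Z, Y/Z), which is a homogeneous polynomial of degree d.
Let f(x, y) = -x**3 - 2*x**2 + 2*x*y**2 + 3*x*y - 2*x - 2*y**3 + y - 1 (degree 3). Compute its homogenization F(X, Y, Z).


F(X, Y, Z) = -X**3 - 2*X**2*Z + 2*X*Y**2 + 3*X*Y*Z - 2*X*Z**2 - 2*Y**3 + Y*Z**2 - Z**3

deg(f) = 3.
Substitute x = X/Z, y = Y/Z into f, then multiply by Z^3.
  monomial -1·x^3·y^0 ↦ -1·X^3·Y^0·Z^0.
  monomial -2·x^2·y^0 ↦ -2·X^2·Y^0·Z^1.
  monomial 2·x^1·y^2 ↦ 2·X^1·Y^2·Z^0.
  monomial 3·x^1·y^1 ↦ 3·X^1·Y^1·Z^1.
  monomial -2·x^1·y^0 ↦ -2·X^1·Y^0·Z^2.
  monomial -2·x^0·y^3 ↦ -2·X^0·Y^3·Z^0.
  monomial 1·x^0·y^1 ↦ 1·X^0·Y^1·Z^2.
  monomial -1·x^0·y^0 ↦ -1·X^0·Y^0·Z^3.
Collecting: F(X, Y, Z) = -X**3 - 2*X**2*Z + 2*X*Y**2 + 3*X*Y*Z - 2*X*Z**2 - 2*Y**3 + Y*Z**2 - Z**3.


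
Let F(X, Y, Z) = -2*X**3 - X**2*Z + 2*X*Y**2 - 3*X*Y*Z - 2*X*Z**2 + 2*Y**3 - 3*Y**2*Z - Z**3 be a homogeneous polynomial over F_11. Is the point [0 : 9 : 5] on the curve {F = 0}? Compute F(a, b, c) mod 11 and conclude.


F(0,9,5) ≡ 8 (mod 11); P is NOT on the curve.

Evaluate F(0, 9, 5) term-by-term (mod 11).
  -2*X**3 ↦ -2·0·1·1 = 0
  -X**2*Z ↦ -1·0·1·5 = 0
  2*X*Y**2 ↦ 2·0·81·1 = 0
  -3*X*Y*Z ↦ -3·0·9·5 = 0
  -2*X*Z**2 ↦ -2·0·1·25 = 0
  2*Y**3 ↦ 2·1·729·1 = 1458
  -3*Y**2*Z ↦ -3·1·81·5 = -1215
  -Z**3 ↦ -1·1·1·125 = -125
Sum: F(0, 9, 5) = (0) + (0) + (0) + (0) + (0) + (1458) + (-1215) + (-125) = 118.
Reducing mod 11: 118 ≡ 8 (mod 11).
Since F(a, b, c) ≡ 8 ≠ 0 (mod 11), P does NOT lie on the curve.


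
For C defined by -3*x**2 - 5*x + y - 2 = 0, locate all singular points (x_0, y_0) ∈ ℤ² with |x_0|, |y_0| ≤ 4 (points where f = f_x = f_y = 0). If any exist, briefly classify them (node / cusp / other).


No singular points in the scanned grid; C is smooth there.

Compute partial derivatives:
  f_x = -6*x - 5.
  f_y = 1.
f_y = 1 is a nonzero constant, so f_y never vanishes: no point (x, y) can satisfy f = f_x = f_y = 0. In particular no (x, y) ∈ {−4, ..., 4}² is singular; the curve is smooth.


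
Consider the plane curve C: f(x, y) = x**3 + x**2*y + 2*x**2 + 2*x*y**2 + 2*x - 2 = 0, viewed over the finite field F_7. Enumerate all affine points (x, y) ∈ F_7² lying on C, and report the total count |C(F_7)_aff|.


Affine F_7-points: {(2, 2), (2, 4), (3, 0), (3, 2), (4, 1), (4, 4), (5, 2), (5, 6)}; count = 8.

For each of the 49 pairs (x, y) ∈ F_7², evaluate f(x, y) mod 7. Record the zeros.
  x = 0: [0↦5, 1↦5, 2↦5, 3↦5, 4↦5, 5↦5, 6↦5]  zeros at y ∈ ∅
  x = 1: [0↦3, 1↦6, 2↦6, 3↦3, 4↦4, 5↦2, 6↦4]  zeros at y ∈ ∅
  x = 2: [0↦4, 1↦5, 2↦0, 3↦3, 4↦0, 5↦5, 6↦4]  zeros at y ∈ {2, 4}
  x = 3: [0↦0, 1↦1, 2↦0, 3↦4, 4↦6, 5↦6, 6↦4]  zeros at y ∈ {0, 2}
  x = 4: [0↦4, 1↦0, 2↦5, 3↦5, 4↦0, 5↦4, 6↦3]  zeros at y ∈ {1, 4}
  x = 5: [0↦1, 1↦1, 2↦0, 3↦5, 4↦2, 5↦5, 6↦0]  zeros at y ∈ {2, 6}
  x = 6: [0↦4, 1↦3, 2↦5, 3↦3, 4↦4, 5↦1, 6↦1]  zeros at y ∈ ∅
Collecting zeros: affine points = {(2, 2), (2, 4), (3, 0), (3, 2), (4, 1), (4, 4), (5, 2), (5, 6)}.
Total count |C(F_7)_aff| = 8.
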